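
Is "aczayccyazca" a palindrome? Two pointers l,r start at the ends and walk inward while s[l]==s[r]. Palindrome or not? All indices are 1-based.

[1,12] 'a'=='a' → l++,r--
[2,11] 'c'=='c' → l++,r--
[3,10] 'z'=='z' → l++,r--
[4,9] 'a'=='a' → l++,r--
[5,8] 'y'=='y' → l++,r--
[6,7] 'c'=='c' → l++,r--

palindrome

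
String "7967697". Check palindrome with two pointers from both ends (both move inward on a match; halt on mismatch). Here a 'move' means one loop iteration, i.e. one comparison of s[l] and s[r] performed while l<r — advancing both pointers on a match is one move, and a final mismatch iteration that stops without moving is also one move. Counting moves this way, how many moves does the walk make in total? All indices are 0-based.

[0,6] '7'=='7' → l++,r--
[1,5] '9'=='9' → l++,r--
[2,4] '6'=='6' → l++,r--

3 moves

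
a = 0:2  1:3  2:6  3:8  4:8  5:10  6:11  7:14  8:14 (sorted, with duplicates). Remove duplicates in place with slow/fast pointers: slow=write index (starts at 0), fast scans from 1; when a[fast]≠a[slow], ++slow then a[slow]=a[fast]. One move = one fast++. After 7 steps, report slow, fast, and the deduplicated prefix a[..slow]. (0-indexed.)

slow=0 fast=1: a[fast]=3≠a[slow]=2 write a[1]=3, slow++,fast++
slow=1 fast=2: a[fast]=6≠a[slow]=3 write a[2]=6, slow++,fast++
slow=2 fast=3: a[fast]=8≠a[slow]=6 write a[3]=8, slow++,fast++
slow=3 fast=4: a[fast]=8=a[slow] dup, fast++
slow=3 fast=5: a[fast]=10≠a[slow]=8 write a[4]=10, slow++,fast++
slow=4 fast=6: a[fast]=11≠a[slow]=10 write a[5]=11, slow++,fast++
slow=5 fast=7: a[fast]=14≠a[slow]=11 write a[6]=14, slow++,fast++

slow=6, fast=8, prefix=[2, 3, 6, 8, 10, 11, 14]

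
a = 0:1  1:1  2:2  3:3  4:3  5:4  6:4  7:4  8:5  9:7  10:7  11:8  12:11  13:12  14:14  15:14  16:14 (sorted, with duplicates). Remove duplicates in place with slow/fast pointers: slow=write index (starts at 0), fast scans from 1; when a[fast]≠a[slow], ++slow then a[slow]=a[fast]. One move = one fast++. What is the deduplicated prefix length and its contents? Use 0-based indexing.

length 10; prefix = [1, 2, 3, 4, 5, 7, 8, 11, 12, 14]

(s=0,f=1) a[fast]=1=a[slow] dup → fast++
(s=0,f=2) a[fast]=2≠a[slow]=1 write a[1]=2 → slow++,fast++
(s=1,f=3) a[fast]=3≠a[slow]=2 write a[2]=3 → slow++,fast++
(s=2,f=4) a[fast]=3=a[slow] dup → fast++
(s=2,f=5) a[fast]=4≠a[slow]=3 write a[3]=4 → slow++,fast++
(s=3,f=6) a[fast]=4=a[slow] dup → fast++
(s=3,f=7) a[fast]=4=a[slow] dup → fast++
(s=3,f=8) a[fast]=5≠a[slow]=4 write a[4]=5 → slow++,fast++
(s=4,f=9) a[fast]=7≠a[slow]=5 write a[5]=7 → slow++,fast++
(s=5,f=10) a[fast]=7=a[slow] dup → fast++
(s=5,f=11) a[fast]=8≠a[slow]=7 write a[6]=8 → slow++,fast++
(s=6,f=12) a[fast]=11≠a[slow]=8 write a[7]=11 → slow++,fast++
(s=7,f=13) a[fast]=12≠a[slow]=11 write a[8]=12 → slow++,fast++
(s=8,f=14) a[fast]=14≠a[slow]=12 write a[9]=14 → slow++,fast++
(s=9,f=15) a[fast]=14=a[slow] dup → fast++
(s=9,f=16) a[fast]=14=a[slow] dup → fast++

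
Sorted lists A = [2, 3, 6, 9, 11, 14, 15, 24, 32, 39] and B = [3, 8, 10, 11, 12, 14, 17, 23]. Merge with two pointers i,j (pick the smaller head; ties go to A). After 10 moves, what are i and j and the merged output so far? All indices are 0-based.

i=5, j=5, merged so far=[2, 3, 3, 6, 8, 9, 10, 11, 11, 12]

i=0 j=0: A[i]=2<=B[j]=3 take 2, i++
i=1 j=0: A[i]=3<=B[j]=3 take 3, i++
i=2 j=0: A[i]=6>B[j]=3 take 3, j++
i=2 j=1: A[i]=6<=B[j]=8 take 6, i++
i=3 j=1: A[i]=9>B[j]=8 take 8, j++
i=3 j=2: A[i]=9<=B[j]=10 take 9, i++
i=4 j=2: A[i]=11>B[j]=10 take 10, j++
i=4 j=3: A[i]=11<=B[j]=11 take 11, i++
i=5 j=3: A[i]=14>B[j]=11 take 11, j++
i=5 j=4: A[i]=14>B[j]=12 take 12, j++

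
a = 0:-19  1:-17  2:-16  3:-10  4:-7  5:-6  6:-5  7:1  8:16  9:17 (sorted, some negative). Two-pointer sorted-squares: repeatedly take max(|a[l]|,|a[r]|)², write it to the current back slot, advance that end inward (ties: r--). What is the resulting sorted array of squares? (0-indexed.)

l=0 r=9: |-19|>|17| out[9]=361, l++
l=1 r=9: |-17|<=|17| out[8]=289, r--
l=1 r=8: |-17|>|16| out[7]=289, l++
l=2 r=8: |-16|<=|16| out[6]=256, r--
l=2 r=7: |-16|>|1| out[5]=256, l++
l=3 r=7: |-10|>|1| out[4]=100, l++
l=4 r=7: |-7|>|1| out[3]=49, l++
l=5 r=7: |-6|>|1| out[2]=36, l++
l=6 r=7: |-5|>|1| out[1]=25, l++
l=7 r=7: |1|<=|1| out[0]=1, r--

[1, 25, 36, 49, 100, 256, 256, 289, 289, 361]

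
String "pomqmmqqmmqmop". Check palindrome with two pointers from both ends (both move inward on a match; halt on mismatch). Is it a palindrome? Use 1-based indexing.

[1,14] 'p'=='p' → l++,r--
[2,13] 'o'=='o' → l++,r--
[3,12] 'm'=='m' → l++,r--
[4,11] 'q'=='q' → l++,r--
[5,10] 'm'=='m' → l++,r--
[6,9] 'm'=='m' → l++,r--
[7,8] 'q'=='q' → l++,r--

palindrome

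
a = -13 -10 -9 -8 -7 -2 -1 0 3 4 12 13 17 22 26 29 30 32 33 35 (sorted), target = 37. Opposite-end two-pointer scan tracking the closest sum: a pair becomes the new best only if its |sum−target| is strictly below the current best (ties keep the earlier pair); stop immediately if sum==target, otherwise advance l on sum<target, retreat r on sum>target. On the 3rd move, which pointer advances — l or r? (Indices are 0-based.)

l

[0,19] -13+35=22 d=15 * → l++
[1,19] -10+35=25 d=12 * → l++
[2,19] -9+35=26 d=11 * → l++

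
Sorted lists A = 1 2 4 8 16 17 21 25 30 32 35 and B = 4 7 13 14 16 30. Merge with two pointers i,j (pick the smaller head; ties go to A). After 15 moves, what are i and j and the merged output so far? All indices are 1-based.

i=10, j=7, merged so far=[1, 2, 4, 4, 7, 8, 13, 14, 16, 16, 17, 21, 25, 30, 30]

[i=1,j=1] A[i]=1<=B[j]=4 take 1 → i++
[i=2,j=1] A[i]=2<=B[j]=4 take 2 → i++
[i=3,j=1] A[i]=4<=B[j]=4 take 4 → i++
[i=4,j=1] A[i]=8>B[j]=4 take 4 → j++
[i=4,j=2] A[i]=8>B[j]=7 take 7 → j++
[i=4,j=3] A[i]=8<=B[j]=13 take 8 → i++
[i=5,j=3] A[i]=16>B[j]=13 take 13 → j++
[i=5,j=4] A[i]=16>B[j]=14 take 14 → j++
[i=5,j=5] A[i]=16<=B[j]=16 take 16 → i++
[i=6,j=5] A[i]=17>B[j]=16 take 16 → j++
[i=6,j=6] A[i]=17<=B[j]=30 take 17 → i++
[i=7,j=6] A[i]=21<=B[j]=30 take 21 → i++
[i=8,j=6] A[i]=25<=B[j]=30 take 25 → i++
[i=9,j=6] A[i]=30<=B[j]=30 take 30 → i++
[i=10,j=6] A[i]=32>B[j]=30 take 30 → j++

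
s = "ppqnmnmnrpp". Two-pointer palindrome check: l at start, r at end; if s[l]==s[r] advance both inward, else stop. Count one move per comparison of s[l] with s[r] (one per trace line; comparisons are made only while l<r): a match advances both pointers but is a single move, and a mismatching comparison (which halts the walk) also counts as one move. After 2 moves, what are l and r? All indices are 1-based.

l=3, r=9

l=1 r=11: 'p'=='p', l++,r--
l=2 r=10: 'p'=='p', l++,r--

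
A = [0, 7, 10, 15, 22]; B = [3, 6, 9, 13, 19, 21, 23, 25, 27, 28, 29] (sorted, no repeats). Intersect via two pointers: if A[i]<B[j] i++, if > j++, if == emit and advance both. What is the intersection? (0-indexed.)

intersection = []

i=0 j=0: 0<3, i++
i=1 j=0: 7>3, j++
i=1 j=1: 7>6, j++
i=1 j=2: 7<9, i++
i=2 j=2: 10>9, j++
i=2 j=3: 10<13, i++
i=3 j=3: 15>13, j++
i=3 j=4: 15<19, i++
i=4 j=4: 22>19, j++
i=4 j=5: 22>21, j++
i=4 j=6: 22<23, i++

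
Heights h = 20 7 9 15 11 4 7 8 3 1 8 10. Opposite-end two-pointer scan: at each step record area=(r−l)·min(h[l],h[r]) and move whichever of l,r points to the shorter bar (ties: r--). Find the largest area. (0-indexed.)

max area = 110

[0,11] min(20,10)*11=110 best=110 * → r--
[0,10] min(20,8)*10=80 best=110 → r--
[0,9] min(20,1)*9=9 best=110 → r--
[0,8] min(20,3)*8=24 best=110 → r--
[0,7] min(20,8)*7=56 best=110 → r--
[0,6] min(20,7)*6=42 best=110 → r--
[0,5] min(20,4)*5=20 best=110 → r--
[0,4] min(20,11)*4=44 best=110 → r--
[0,3] min(20,15)*3=45 best=110 → r--
[0,2] min(20,9)*2=18 best=110 → r--
[0,1] min(20,7)*1=7 best=110 → r--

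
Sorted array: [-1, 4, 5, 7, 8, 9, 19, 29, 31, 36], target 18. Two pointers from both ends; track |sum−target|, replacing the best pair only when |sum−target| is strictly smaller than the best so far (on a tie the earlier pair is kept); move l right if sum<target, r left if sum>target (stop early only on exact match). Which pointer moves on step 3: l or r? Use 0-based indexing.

l=0 r=9: -1+36=35 d=17 *, r--
l=0 r=8: -1+31=30 d=12 *, r--
l=0 r=7: -1+29=28 d=10 *, r--

r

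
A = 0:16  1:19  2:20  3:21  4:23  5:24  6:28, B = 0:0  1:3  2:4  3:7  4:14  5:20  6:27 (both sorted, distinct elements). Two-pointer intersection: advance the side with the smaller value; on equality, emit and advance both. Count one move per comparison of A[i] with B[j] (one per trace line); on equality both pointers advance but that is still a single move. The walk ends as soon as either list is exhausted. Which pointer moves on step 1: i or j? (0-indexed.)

j

[i=0,j=0] 16>0 → j++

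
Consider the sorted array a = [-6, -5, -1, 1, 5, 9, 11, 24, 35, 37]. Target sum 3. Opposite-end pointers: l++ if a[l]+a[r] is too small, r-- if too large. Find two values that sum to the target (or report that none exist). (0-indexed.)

(-6, 9)

[0,9] -6+37=31 >3 → r--
[0,8] -6+35=29 >3 → r--
[0,7] -6+24=18 >3 → r--
[0,6] -6+11=5 >3 → r--
[0,5] -6+9=3 → found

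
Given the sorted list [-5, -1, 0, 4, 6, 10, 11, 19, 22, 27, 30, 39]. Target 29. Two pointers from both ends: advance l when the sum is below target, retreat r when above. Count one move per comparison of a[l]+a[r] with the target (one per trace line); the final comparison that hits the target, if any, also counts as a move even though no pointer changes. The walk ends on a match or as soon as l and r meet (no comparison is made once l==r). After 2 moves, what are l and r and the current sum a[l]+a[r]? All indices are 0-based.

l=0 r=11: -5+39=34 >29, r--
l=0 r=10: -5+30=25 <29, l++

l=1, r=10, sum=29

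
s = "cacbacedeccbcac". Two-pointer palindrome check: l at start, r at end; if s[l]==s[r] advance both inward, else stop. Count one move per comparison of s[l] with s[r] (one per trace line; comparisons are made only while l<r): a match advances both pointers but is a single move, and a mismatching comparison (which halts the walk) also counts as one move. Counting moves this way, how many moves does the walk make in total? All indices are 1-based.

l=1 r=15: 'c'=='c', l++,r--
l=2 r=14: 'a'=='a', l++,r--
l=3 r=13: 'c'=='c', l++,r--
l=4 r=12: 'b'=='b', l++,r--
l=5 r=11: 'a'!='c', stop

5 moves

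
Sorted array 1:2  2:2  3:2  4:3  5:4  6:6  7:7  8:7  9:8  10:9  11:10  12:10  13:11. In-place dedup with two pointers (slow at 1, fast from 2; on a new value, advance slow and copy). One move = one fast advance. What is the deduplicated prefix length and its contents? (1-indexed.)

length 9; prefix = [2, 3, 4, 6, 7, 8, 9, 10, 11]

slow=1 fast=2: a[fast]=2=a[slow] dup, fast++
slow=1 fast=3: a[fast]=2=a[slow] dup, fast++
slow=1 fast=4: a[fast]=3≠a[slow]=2 write a[2]=3, slow++,fast++
slow=2 fast=5: a[fast]=4≠a[slow]=3 write a[3]=4, slow++,fast++
slow=3 fast=6: a[fast]=6≠a[slow]=4 write a[4]=6, slow++,fast++
slow=4 fast=7: a[fast]=7≠a[slow]=6 write a[5]=7, slow++,fast++
slow=5 fast=8: a[fast]=7=a[slow] dup, fast++
slow=5 fast=9: a[fast]=8≠a[slow]=7 write a[6]=8, slow++,fast++
slow=6 fast=10: a[fast]=9≠a[slow]=8 write a[7]=9, slow++,fast++
slow=7 fast=11: a[fast]=10≠a[slow]=9 write a[8]=10, slow++,fast++
slow=8 fast=12: a[fast]=10=a[slow] dup, fast++
slow=8 fast=13: a[fast]=11≠a[slow]=10 write a[9]=11, slow++,fast++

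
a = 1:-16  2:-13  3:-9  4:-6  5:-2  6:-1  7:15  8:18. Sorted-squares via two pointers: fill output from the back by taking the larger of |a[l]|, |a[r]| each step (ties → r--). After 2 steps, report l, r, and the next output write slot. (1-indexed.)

[1,8] |-16|<=|18| out[8]=324 → r--
[1,7] |-16|>|15| out[7]=256 → l++

l=2, r=7, next write slot=6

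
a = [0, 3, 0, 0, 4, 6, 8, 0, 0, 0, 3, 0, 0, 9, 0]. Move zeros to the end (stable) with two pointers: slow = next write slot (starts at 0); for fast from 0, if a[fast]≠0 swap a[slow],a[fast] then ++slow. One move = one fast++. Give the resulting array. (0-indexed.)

[3, 4, 6, 8, 3, 9, 0, 0, 0, 0, 0, 0, 0, 0, 0]

slow=0 fast=0: a[fast]=0, fast++
slow=0 fast=1: a[fast]=3≠0 swap→a[0]=3, slow++,fast++
slow=1 fast=2: a[fast]=0, fast++
slow=1 fast=3: a[fast]=0, fast++
slow=1 fast=4: a[fast]=4≠0 swap→a[1]=4, slow++,fast++
slow=2 fast=5: a[fast]=6≠0 swap→a[2]=6, slow++,fast++
slow=3 fast=6: a[fast]=8≠0 swap→a[3]=8, slow++,fast++
slow=4 fast=7: a[fast]=0, fast++
slow=4 fast=8: a[fast]=0, fast++
slow=4 fast=9: a[fast]=0, fast++
slow=4 fast=10: a[fast]=3≠0 swap→a[4]=3, slow++,fast++
slow=5 fast=11: a[fast]=0, fast++
slow=5 fast=12: a[fast]=0, fast++
slow=5 fast=13: a[fast]=9≠0 swap→a[5]=9, slow++,fast++
slow=6 fast=14: a[fast]=0, fast++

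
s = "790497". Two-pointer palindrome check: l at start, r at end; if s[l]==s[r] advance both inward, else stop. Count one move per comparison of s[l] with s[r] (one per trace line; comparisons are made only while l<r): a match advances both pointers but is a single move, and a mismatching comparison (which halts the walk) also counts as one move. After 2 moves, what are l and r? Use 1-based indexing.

l=3, r=4

[1,6] '7'=='7' → l++,r--
[2,5] '9'=='9' → l++,r--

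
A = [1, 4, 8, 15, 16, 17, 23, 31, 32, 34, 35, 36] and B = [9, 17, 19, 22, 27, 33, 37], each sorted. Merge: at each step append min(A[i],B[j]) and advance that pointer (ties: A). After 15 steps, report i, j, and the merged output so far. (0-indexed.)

i=0 j=0: A[i]=1<=B[j]=9 take 1, i++
i=1 j=0: A[i]=4<=B[j]=9 take 4, i++
i=2 j=0: A[i]=8<=B[j]=9 take 8, i++
i=3 j=0: A[i]=15>B[j]=9 take 9, j++
i=3 j=1: A[i]=15<=B[j]=17 take 15, i++
i=4 j=1: A[i]=16<=B[j]=17 take 16, i++
i=5 j=1: A[i]=17<=B[j]=17 take 17, i++
i=6 j=1: A[i]=23>B[j]=17 take 17, j++
i=6 j=2: A[i]=23>B[j]=19 take 19, j++
i=6 j=3: A[i]=23>B[j]=22 take 22, j++
i=6 j=4: A[i]=23<=B[j]=27 take 23, i++
i=7 j=4: A[i]=31>B[j]=27 take 27, j++
i=7 j=5: A[i]=31<=B[j]=33 take 31, i++
i=8 j=5: A[i]=32<=B[j]=33 take 32, i++
i=9 j=5: A[i]=34>B[j]=33 take 33, j++

i=9, j=6, merged so far=[1, 4, 8, 9, 15, 16, 17, 17, 19, 22, 23, 27, 31, 32, 33]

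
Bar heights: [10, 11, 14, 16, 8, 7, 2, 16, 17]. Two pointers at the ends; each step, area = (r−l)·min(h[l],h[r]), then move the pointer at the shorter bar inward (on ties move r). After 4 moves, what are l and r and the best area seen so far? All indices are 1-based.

[1,9] min(10,17)*8=80 best=80 * → l++
[2,9] min(11,17)*7=77 best=80 → l++
[3,9] min(14,17)*6=84 best=84 * → l++
[4,9] min(16,17)*5=80 best=84 → l++

l=5, r=9, best area=84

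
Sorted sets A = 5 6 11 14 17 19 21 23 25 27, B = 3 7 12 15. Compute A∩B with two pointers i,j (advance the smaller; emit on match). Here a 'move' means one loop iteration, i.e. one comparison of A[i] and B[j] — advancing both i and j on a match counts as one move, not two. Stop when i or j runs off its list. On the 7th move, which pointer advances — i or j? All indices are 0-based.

i=0 j=0: 5>3, j++
i=0 j=1: 5<7, i++
i=1 j=1: 6<7, i++
i=2 j=1: 11>7, j++
i=2 j=2: 11<12, i++
i=3 j=2: 14>12, j++
i=3 j=3: 14<15, i++

i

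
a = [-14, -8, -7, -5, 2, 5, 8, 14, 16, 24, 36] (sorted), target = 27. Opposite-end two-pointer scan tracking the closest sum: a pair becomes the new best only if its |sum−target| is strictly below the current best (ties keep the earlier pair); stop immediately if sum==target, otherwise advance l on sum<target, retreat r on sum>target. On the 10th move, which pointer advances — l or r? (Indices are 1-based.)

r

l=1 r=11: -14+36=22 d=5 *, l++
l=2 r=11: -8+36=28 d=1 *, r--
l=2 r=10: -8+24=16 d=11, l++
l=3 r=10: -7+24=17 d=10, l++
l=4 r=10: -5+24=19 d=8, l++
l=5 r=10: 2+24=26 d=1, l++
l=6 r=10: 5+24=29 d=2, r--
l=6 r=9: 5+16=21 d=6, l++
l=7 r=9: 8+16=24 d=3, l++
l=8 r=9: 14+16=30 d=3, r--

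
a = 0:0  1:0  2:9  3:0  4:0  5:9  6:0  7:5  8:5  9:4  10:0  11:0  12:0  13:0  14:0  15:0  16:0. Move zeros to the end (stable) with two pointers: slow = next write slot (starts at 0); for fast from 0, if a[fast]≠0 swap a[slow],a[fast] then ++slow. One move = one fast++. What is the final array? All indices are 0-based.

(s=0,f=0) a[fast]=0 → fast++
(s=0,f=1) a[fast]=0 → fast++
(s=0,f=2) a[fast]=9≠0 swap→a[0]=9 → slow++,fast++
(s=1,f=3) a[fast]=0 → fast++
(s=1,f=4) a[fast]=0 → fast++
(s=1,f=5) a[fast]=9≠0 swap→a[1]=9 → slow++,fast++
(s=2,f=6) a[fast]=0 → fast++
(s=2,f=7) a[fast]=5≠0 swap→a[2]=5 → slow++,fast++
(s=3,f=8) a[fast]=5≠0 swap→a[3]=5 → slow++,fast++
(s=4,f=9) a[fast]=4≠0 swap→a[4]=4 → slow++,fast++
(s=5,f=10) a[fast]=0 → fast++
(s=5,f=11) a[fast]=0 → fast++
(s=5,f=12) a[fast]=0 → fast++
(s=5,f=13) a[fast]=0 → fast++
(s=5,f=14) a[fast]=0 → fast++
(s=5,f=15) a[fast]=0 → fast++
(s=5,f=16) a[fast]=0 → fast++

[9, 9, 5, 5, 4, 0, 0, 0, 0, 0, 0, 0, 0, 0, 0, 0, 0]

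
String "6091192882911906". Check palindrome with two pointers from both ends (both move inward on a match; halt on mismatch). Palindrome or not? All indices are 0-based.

palindrome

[0,15] '6'=='6' → l++,r--
[1,14] '0'=='0' → l++,r--
[2,13] '9'=='9' → l++,r--
[3,12] '1'=='1' → l++,r--
[4,11] '1'=='1' → l++,r--
[5,10] '9'=='9' → l++,r--
[6,9] '2'=='2' → l++,r--
[7,8] '8'=='8' → l++,r--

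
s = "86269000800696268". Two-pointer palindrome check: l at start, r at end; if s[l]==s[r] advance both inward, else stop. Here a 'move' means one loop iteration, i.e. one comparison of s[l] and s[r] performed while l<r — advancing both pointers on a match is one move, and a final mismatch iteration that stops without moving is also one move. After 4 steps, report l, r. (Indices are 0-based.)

l=0 r=16: '8'=='8', l++,r--
l=1 r=15: '6'=='6', l++,r--
l=2 r=14: '2'=='2', l++,r--
l=3 r=13: '6'=='6', l++,r--

l=4, r=12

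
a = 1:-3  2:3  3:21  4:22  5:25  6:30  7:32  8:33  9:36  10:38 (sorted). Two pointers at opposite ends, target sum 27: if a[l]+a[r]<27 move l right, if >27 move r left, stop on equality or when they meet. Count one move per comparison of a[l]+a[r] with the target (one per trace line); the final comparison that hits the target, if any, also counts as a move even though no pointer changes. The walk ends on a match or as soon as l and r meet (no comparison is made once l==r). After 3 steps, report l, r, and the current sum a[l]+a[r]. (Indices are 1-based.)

l=1 r=10: -3+38=35 >27, r--
l=1 r=9: -3+36=33 >27, r--
l=1 r=8: -3+33=30 >27, r--

l=1, r=7, sum=29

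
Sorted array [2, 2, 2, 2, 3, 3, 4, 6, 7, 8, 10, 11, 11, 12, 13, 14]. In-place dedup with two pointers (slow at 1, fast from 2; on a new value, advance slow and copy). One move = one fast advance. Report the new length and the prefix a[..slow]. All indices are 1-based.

slow=1 fast=2: a[fast]=2=a[slow] dup, fast++
slow=1 fast=3: a[fast]=2=a[slow] dup, fast++
slow=1 fast=4: a[fast]=2=a[slow] dup, fast++
slow=1 fast=5: a[fast]=3≠a[slow]=2 write a[2]=3, slow++,fast++
slow=2 fast=6: a[fast]=3=a[slow] dup, fast++
slow=2 fast=7: a[fast]=4≠a[slow]=3 write a[3]=4, slow++,fast++
slow=3 fast=8: a[fast]=6≠a[slow]=4 write a[4]=6, slow++,fast++
slow=4 fast=9: a[fast]=7≠a[slow]=6 write a[5]=7, slow++,fast++
slow=5 fast=10: a[fast]=8≠a[slow]=7 write a[6]=8, slow++,fast++
slow=6 fast=11: a[fast]=10≠a[slow]=8 write a[7]=10, slow++,fast++
slow=7 fast=12: a[fast]=11≠a[slow]=10 write a[8]=11, slow++,fast++
slow=8 fast=13: a[fast]=11=a[slow] dup, fast++
slow=8 fast=14: a[fast]=12≠a[slow]=11 write a[9]=12, slow++,fast++
slow=9 fast=15: a[fast]=13≠a[slow]=12 write a[10]=13, slow++,fast++
slow=10 fast=16: a[fast]=14≠a[slow]=13 write a[11]=14, slow++,fast++

length 11; prefix = [2, 3, 4, 6, 7, 8, 10, 11, 12, 13, 14]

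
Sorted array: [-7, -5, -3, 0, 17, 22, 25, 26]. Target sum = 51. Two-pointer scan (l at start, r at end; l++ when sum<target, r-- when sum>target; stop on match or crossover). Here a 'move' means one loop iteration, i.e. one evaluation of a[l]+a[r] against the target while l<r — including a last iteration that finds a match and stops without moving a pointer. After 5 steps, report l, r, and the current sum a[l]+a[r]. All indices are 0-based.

l=0 r=7: -7+26=19 <51, l++
l=1 r=7: -5+26=21 <51, l++
l=2 r=7: -3+26=23 <51, l++
l=3 r=7: 0+26=26 <51, l++
l=4 r=7: 17+26=43 <51, l++

l=5, r=7, sum=48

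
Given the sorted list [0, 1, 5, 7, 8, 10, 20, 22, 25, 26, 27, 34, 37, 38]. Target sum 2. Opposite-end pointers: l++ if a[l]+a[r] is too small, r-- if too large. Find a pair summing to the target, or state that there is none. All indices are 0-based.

[0,13] 0+38=38 >2 → r--
[0,12] 0+37=37 >2 → r--
[0,11] 0+34=34 >2 → r--
[0,10] 0+27=27 >2 → r--
[0,9] 0+26=26 >2 → r--
[0,8] 0+25=25 >2 → r--
[0,7] 0+22=22 >2 → r--
[0,6] 0+20=20 >2 → r--
[0,5] 0+10=10 >2 → r--
[0,4] 0+8=8 >2 → r--
[0,3] 0+7=7 >2 → r--
[0,2] 0+5=5 >2 → r--
[0,1] 0+1=1 <2 → l++

no pair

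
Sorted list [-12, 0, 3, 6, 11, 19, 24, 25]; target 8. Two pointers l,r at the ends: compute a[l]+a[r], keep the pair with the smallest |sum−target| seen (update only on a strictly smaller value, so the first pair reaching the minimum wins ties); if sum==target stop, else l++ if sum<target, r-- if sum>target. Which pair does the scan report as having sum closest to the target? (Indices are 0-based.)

[0,7] -12+25=13 d=5 * → r--
[0,6] -12+24=12 d=4 * → r--
[0,5] -12+19=7 d=1 * → l++
[1,5] 0+19=19 d=11 → r--
[1,4] 0+11=11 d=3 → r--
[1,3] 0+6=6 d=2 → l++
[2,3] 3+6=9 d=1 → r--

pair (-12, 19) with sum 7 (|Δ|=1)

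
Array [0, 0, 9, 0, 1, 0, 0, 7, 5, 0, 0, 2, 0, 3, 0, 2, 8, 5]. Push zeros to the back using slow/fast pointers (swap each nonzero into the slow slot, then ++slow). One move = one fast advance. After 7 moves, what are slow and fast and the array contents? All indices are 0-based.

slow=2, fast=7, a=[9, 1, 0, 0, 0, 0, 0, 7, 5, 0, 0, 2, 0, 3, 0, 2, 8, 5]

slow=0 fast=0: a[fast]=0, fast++
slow=0 fast=1: a[fast]=0, fast++
slow=0 fast=2: a[fast]=9≠0 swap→a[0]=9, slow++,fast++
slow=1 fast=3: a[fast]=0, fast++
slow=1 fast=4: a[fast]=1≠0 swap→a[1]=1, slow++,fast++
slow=2 fast=5: a[fast]=0, fast++
slow=2 fast=6: a[fast]=0, fast++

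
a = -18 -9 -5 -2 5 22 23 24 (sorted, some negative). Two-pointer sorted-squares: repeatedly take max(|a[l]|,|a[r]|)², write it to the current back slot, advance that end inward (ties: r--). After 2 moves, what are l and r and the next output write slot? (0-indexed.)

l=0 r=7: |-18|<=|24| out[7]=576, r--
l=0 r=6: |-18|<=|23| out[6]=529, r--

l=0, r=5, next write slot=5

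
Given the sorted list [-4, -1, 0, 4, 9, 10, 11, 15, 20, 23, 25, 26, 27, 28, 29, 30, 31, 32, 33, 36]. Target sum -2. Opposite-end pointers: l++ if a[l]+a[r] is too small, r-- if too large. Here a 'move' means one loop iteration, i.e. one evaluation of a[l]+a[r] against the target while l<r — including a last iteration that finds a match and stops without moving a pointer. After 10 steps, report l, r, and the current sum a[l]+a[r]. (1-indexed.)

[1,20] -4+36=32 >-2 → r--
[1,19] -4+33=29 >-2 → r--
[1,18] -4+32=28 >-2 → r--
[1,17] -4+31=27 >-2 → r--
[1,16] -4+30=26 >-2 → r--
[1,15] -4+29=25 >-2 → r--
[1,14] -4+28=24 >-2 → r--
[1,13] -4+27=23 >-2 → r--
[1,12] -4+26=22 >-2 → r--
[1,11] -4+25=21 >-2 → r--

l=1, r=10, sum=19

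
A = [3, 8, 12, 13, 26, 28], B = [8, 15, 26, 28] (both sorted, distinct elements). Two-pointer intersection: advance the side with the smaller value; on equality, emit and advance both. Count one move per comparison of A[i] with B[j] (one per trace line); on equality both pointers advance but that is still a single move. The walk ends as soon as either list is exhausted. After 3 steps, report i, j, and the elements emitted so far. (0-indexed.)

i=0 j=0: 3<8, i++
i=1 j=0: 8==8 emit, i++,j++
i=2 j=1: 12<15, i++

i=3, j=1, emitted=[8]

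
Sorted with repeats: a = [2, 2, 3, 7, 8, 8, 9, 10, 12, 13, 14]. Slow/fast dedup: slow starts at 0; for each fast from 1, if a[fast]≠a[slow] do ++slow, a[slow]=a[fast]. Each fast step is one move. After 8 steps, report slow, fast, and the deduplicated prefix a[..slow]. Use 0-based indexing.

(s=0,f=1) a[fast]=2=a[slow] dup → fast++
(s=0,f=2) a[fast]=3≠a[slow]=2 write a[1]=3 → slow++,fast++
(s=1,f=3) a[fast]=7≠a[slow]=3 write a[2]=7 → slow++,fast++
(s=2,f=4) a[fast]=8≠a[slow]=7 write a[3]=8 → slow++,fast++
(s=3,f=5) a[fast]=8=a[slow] dup → fast++
(s=3,f=6) a[fast]=9≠a[slow]=8 write a[4]=9 → slow++,fast++
(s=4,f=7) a[fast]=10≠a[slow]=9 write a[5]=10 → slow++,fast++
(s=5,f=8) a[fast]=12≠a[slow]=10 write a[6]=12 → slow++,fast++

slow=6, fast=9, prefix=[2, 3, 7, 8, 9, 10, 12]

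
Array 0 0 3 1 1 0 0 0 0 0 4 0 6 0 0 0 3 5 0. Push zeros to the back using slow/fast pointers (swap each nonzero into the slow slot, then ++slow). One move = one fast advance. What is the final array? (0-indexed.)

slow=0 fast=0: a[fast]=0, fast++
slow=0 fast=1: a[fast]=0, fast++
slow=0 fast=2: a[fast]=3≠0 swap→a[0]=3, slow++,fast++
slow=1 fast=3: a[fast]=1≠0 swap→a[1]=1, slow++,fast++
slow=2 fast=4: a[fast]=1≠0 swap→a[2]=1, slow++,fast++
slow=3 fast=5: a[fast]=0, fast++
slow=3 fast=6: a[fast]=0, fast++
slow=3 fast=7: a[fast]=0, fast++
slow=3 fast=8: a[fast]=0, fast++
slow=3 fast=9: a[fast]=0, fast++
slow=3 fast=10: a[fast]=4≠0 swap→a[3]=4, slow++,fast++
slow=4 fast=11: a[fast]=0, fast++
slow=4 fast=12: a[fast]=6≠0 swap→a[4]=6, slow++,fast++
slow=5 fast=13: a[fast]=0, fast++
slow=5 fast=14: a[fast]=0, fast++
slow=5 fast=15: a[fast]=0, fast++
slow=5 fast=16: a[fast]=3≠0 swap→a[5]=3, slow++,fast++
slow=6 fast=17: a[fast]=5≠0 swap→a[6]=5, slow++,fast++
slow=7 fast=18: a[fast]=0, fast++

[3, 1, 1, 4, 6, 3, 5, 0, 0, 0, 0, 0, 0, 0, 0, 0, 0, 0, 0]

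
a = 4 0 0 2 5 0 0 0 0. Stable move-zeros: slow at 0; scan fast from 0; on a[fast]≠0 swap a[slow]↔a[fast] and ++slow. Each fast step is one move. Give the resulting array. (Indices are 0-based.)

(s=0,f=0) a[fast]=4≠0 swap→a[0]=4 → slow++,fast++
(s=1,f=1) a[fast]=0 → fast++
(s=1,f=2) a[fast]=0 → fast++
(s=1,f=3) a[fast]=2≠0 swap→a[1]=2 → slow++,fast++
(s=2,f=4) a[fast]=5≠0 swap→a[2]=5 → slow++,fast++
(s=3,f=5) a[fast]=0 → fast++
(s=3,f=6) a[fast]=0 → fast++
(s=3,f=7) a[fast]=0 → fast++
(s=3,f=8) a[fast]=0 → fast++

[4, 2, 5, 0, 0, 0, 0, 0, 0]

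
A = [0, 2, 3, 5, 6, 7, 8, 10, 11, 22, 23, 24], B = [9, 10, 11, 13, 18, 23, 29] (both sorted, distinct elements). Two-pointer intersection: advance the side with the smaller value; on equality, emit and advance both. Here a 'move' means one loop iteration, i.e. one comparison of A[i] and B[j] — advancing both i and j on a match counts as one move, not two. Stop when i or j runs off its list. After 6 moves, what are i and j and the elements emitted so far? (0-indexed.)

[i=0,j=0] 0<9 → i++
[i=1,j=0] 2<9 → i++
[i=2,j=0] 3<9 → i++
[i=3,j=0] 5<9 → i++
[i=4,j=0] 6<9 → i++
[i=5,j=0] 7<9 → i++

i=6, j=0, emitted=[]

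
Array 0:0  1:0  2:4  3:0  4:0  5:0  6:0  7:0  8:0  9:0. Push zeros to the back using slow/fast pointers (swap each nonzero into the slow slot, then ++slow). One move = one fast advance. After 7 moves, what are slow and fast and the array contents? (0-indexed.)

slow=0 fast=0: a[fast]=0, fast++
slow=0 fast=1: a[fast]=0, fast++
slow=0 fast=2: a[fast]=4≠0 swap→a[0]=4, slow++,fast++
slow=1 fast=3: a[fast]=0, fast++
slow=1 fast=4: a[fast]=0, fast++
slow=1 fast=5: a[fast]=0, fast++
slow=1 fast=6: a[fast]=0, fast++

slow=1, fast=7, a=[4, 0, 0, 0, 0, 0, 0, 0, 0, 0]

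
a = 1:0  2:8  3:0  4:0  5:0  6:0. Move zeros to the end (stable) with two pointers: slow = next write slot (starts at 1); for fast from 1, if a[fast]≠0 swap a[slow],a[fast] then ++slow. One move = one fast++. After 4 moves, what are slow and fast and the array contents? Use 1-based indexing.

(s=1,f=1) a[fast]=0 → fast++
(s=1,f=2) a[fast]=8≠0 swap→a[1]=8 → slow++,fast++
(s=2,f=3) a[fast]=0 → fast++
(s=2,f=4) a[fast]=0 → fast++

slow=2, fast=5, a=[8, 0, 0, 0, 0, 0]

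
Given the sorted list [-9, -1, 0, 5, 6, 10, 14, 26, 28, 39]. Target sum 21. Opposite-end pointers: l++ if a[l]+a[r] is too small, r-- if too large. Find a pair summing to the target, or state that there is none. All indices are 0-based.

[0,9] -9+39=30 >21 → r--
[0,8] -9+28=19 <21 → l++
[1,8] -1+28=27 >21 → r--
[1,7] -1+26=25 >21 → r--
[1,6] -1+14=13 <21 → l++
[2,6] 0+14=14 <21 → l++
[3,6] 5+14=19 <21 → l++
[4,6] 6+14=20 <21 → l++
[5,6] 10+14=24 >21 → r--

no pair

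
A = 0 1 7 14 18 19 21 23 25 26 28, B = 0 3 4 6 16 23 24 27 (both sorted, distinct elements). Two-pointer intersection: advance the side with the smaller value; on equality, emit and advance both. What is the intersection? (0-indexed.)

intersection = [0, 23]

i=0 j=0: 0==0 emit, i++,j++
i=1 j=1: 1<3, i++
i=2 j=1: 7>3, j++
i=2 j=2: 7>4, j++
i=2 j=3: 7>6, j++
i=2 j=4: 7<16, i++
i=3 j=4: 14<16, i++
i=4 j=4: 18>16, j++
i=4 j=5: 18<23, i++
i=5 j=5: 19<23, i++
i=6 j=5: 21<23, i++
i=7 j=5: 23==23 emit, i++,j++
i=8 j=6: 25>24, j++
i=8 j=7: 25<27, i++
i=9 j=7: 26<27, i++
i=10 j=7: 28>27, j++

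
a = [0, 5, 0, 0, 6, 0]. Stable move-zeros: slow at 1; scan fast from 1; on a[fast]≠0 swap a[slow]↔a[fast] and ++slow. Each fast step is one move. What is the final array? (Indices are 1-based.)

slow=1 fast=1: a[fast]=0, fast++
slow=1 fast=2: a[fast]=5≠0 swap→a[1]=5, slow++,fast++
slow=2 fast=3: a[fast]=0, fast++
slow=2 fast=4: a[fast]=0, fast++
slow=2 fast=5: a[fast]=6≠0 swap→a[2]=6, slow++,fast++
slow=3 fast=6: a[fast]=0, fast++

[5, 6, 0, 0, 0, 0]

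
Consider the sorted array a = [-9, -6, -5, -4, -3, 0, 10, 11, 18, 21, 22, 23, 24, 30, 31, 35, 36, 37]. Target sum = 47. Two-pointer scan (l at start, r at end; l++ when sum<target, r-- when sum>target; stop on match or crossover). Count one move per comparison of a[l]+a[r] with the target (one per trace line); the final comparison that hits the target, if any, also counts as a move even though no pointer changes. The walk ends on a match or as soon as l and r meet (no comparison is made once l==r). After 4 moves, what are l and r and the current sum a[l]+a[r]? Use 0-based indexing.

l=4, r=17, sum=34

[0,17] -9+37=28 <47 → l++
[1,17] -6+37=31 <47 → l++
[2,17] -5+37=32 <47 → l++
[3,17] -4+37=33 <47 → l++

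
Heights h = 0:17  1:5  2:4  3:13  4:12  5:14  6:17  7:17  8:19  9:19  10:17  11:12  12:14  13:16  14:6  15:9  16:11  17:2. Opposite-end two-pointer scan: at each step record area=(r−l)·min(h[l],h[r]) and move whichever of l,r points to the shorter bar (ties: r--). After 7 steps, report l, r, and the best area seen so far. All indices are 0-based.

l=0, r=10, best area=208

[0,17] min(17,2)*17=34 best=34 * → r--
[0,16] min(17,11)*16=176 best=176 * → r--
[0,15] min(17,9)*15=135 best=176 → r--
[0,14] min(17,6)*14=84 best=176 → r--
[0,13] min(17,16)*13=208 best=208 * → r--
[0,12] min(17,14)*12=168 best=208 → r--
[0,11] min(17,12)*11=132 best=208 → r--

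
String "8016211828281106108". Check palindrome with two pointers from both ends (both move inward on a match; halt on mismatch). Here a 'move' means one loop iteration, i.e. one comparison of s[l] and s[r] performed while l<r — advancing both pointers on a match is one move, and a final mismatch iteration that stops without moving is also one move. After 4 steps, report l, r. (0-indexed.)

l=0 r=18: '8'=='8', l++,r--
l=1 r=17: '0'=='0', l++,r--
l=2 r=16: '1'=='1', l++,r--
l=3 r=15: '6'=='6', l++,r--

l=4, r=14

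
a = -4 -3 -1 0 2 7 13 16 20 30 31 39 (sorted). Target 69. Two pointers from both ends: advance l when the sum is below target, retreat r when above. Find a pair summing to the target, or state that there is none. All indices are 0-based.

l=0 r=11: -4+39=35 <69, l++
l=1 r=11: -3+39=36 <69, l++
l=2 r=11: -1+39=38 <69, l++
l=3 r=11: 0+39=39 <69, l++
l=4 r=11: 2+39=41 <69, l++
l=5 r=11: 7+39=46 <69, l++
l=6 r=11: 13+39=52 <69, l++
l=7 r=11: 16+39=55 <69, l++
l=8 r=11: 20+39=59 <69, l++
l=9 r=11: 30+39=69, found

(30, 39)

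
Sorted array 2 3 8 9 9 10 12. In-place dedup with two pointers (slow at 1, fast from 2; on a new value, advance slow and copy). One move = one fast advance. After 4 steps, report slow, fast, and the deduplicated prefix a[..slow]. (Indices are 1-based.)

slow=1 fast=2: a[fast]=3≠a[slow]=2 write a[2]=3, slow++,fast++
slow=2 fast=3: a[fast]=8≠a[slow]=3 write a[3]=8, slow++,fast++
slow=3 fast=4: a[fast]=9≠a[slow]=8 write a[4]=9, slow++,fast++
slow=4 fast=5: a[fast]=9=a[slow] dup, fast++

slow=4, fast=6, prefix=[2, 3, 8, 9]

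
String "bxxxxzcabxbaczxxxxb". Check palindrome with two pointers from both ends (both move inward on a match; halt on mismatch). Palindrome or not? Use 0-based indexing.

l=0 r=18: 'b'=='b', l++,r--
l=1 r=17: 'x'=='x', l++,r--
l=2 r=16: 'x'=='x', l++,r--
l=3 r=15: 'x'=='x', l++,r--
l=4 r=14: 'x'=='x', l++,r--
l=5 r=13: 'z'=='z', l++,r--
l=6 r=12: 'c'=='c', l++,r--
l=7 r=11: 'a'=='a', l++,r--
l=8 r=10: 'b'=='b', l++,r--

palindrome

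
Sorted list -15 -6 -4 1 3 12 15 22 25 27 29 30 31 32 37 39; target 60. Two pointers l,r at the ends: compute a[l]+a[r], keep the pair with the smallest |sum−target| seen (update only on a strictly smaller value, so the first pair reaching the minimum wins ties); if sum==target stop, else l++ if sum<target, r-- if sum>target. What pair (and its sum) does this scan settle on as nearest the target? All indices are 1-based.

pair (29, 31) with sum 60 (|Δ|=0)

l=1 r=16: -15+39=24 d=36 *, l++
l=2 r=16: -6+39=33 d=27 *, l++
l=3 r=16: -4+39=35 d=25 *, l++
l=4 r=16: 1+39=40 d=20 *, l++
l=5 r=16: 3+39=42 d=18 *, l++
l=6 r=16: 12+39=51 d=9 *, l++
l=7 r=16: 15+39=54 d=6 *, l++
l=8 r=16: 22+39=61 d=1 *, r--
l=8 r=15: 22+37=59 d=1, l++
l=9 r=15: 25+37=62 d=2, r--
l=9 r=14: 25+32=57 d=3, l++
l=10 r=14: 27+32=59 d=1, l++
l=11 r=14: 29+32=61 d=1, r--
l=11 r=13: 29+31=60 d=0 *, stop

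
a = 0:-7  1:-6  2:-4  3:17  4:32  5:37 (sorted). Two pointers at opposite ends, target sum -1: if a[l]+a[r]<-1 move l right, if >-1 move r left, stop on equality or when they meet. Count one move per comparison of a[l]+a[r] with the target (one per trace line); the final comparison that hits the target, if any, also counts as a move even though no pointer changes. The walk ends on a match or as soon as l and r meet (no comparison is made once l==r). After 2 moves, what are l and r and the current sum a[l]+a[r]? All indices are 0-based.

[0,5] -7+37=30 >-1 → r--
[0,4] -7+32=25 >-1 → r--

l=0, r=3, sum=10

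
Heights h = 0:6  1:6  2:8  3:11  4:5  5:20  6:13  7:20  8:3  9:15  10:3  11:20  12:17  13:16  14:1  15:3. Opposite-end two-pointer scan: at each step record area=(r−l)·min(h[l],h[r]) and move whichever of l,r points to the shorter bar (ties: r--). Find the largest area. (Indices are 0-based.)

max area = 128

l=0 r=15: min(6,3)*15=45 best=45 *, r--
l=0 r=14: min(6,1)*14=14 best=45, r--
l=0 r=13: min(6,16)*13=78 best=78 *, l++
l=1 r=13: min(6,16)*12=72 best=78, l++
l=2 r=13: min(8,16)*11=88 best=88 *, l++
l=3 r=13: min(11,16)*10=110 best=110 *, l++
l=4 r=13: min(5,16)*9=45 best=110, l++
l=5 r=13: min(20,16)*8=128 best=128 *, r--
l=5 r=12: min(20,17)*7=119 best=128, r--
l=5 r=11: min(20,20)*6=120 best=128, r--
l=5 r=10: min(20,3)*5=15 best=128, r--
l=5 r=9: min(20,15)*4=60 best=128, r--
l=5 r=8: min(20,3)*3=9 best=128, r--
l=5 r=7: min(20,20)*2=40 best=128, r--
l=5 r=6: min(20,13)*1=13 best=128, r--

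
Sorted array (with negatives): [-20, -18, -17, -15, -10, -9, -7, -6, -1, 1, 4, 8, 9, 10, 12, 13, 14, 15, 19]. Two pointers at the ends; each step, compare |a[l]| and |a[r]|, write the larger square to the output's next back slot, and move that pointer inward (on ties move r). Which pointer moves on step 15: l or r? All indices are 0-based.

l

[0,18] |-20|>|19| out[18]=400 → l++
[1,18] |-18|<=|19| out[17]=361 → r--
[1,17] |-18|>|15| out[16]=324 → l++
[2,17] |-17|>|15| out[15]=289 → l++
[3,17] |-15|<=|15| out[14]=225 → r--
[3,16] |-15|>|14| out[13]=225 → l++
[4,16] |-10|<=|14| out[12]=196 → r--
[4,15] |-10|<=|13| out[11]=169 → r--
[4,14] |-10|<=|12| out[10]=144 → r--
[4,13] |-10|<=|10| out[9]=100 → r--
[4,12] |-10|>|9| out[8]=100 → l++
[5,12] |-9|<=|9| out[7]=81 → r--
[5,11] |-9|>|8| out[6]=81 → l++
[6,11] |-7|<=|8| out[5]=64 → r--
[6,10] |-7|>|4| out[4]=49 → l++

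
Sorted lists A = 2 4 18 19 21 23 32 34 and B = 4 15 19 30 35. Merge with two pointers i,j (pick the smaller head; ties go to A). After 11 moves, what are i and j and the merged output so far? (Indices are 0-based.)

[i=0,j=0] A[i]=2<=B[j]=4 take 2 → i++
[i=1,j=0] A[i]=4<=B[j]=4 take 4 → i++
[i=2,j=0] A[i]=18>B[j]=4 take 4 → j++
[i=2,j=1] A[i]=18>B[j]=15 take 15 → j++
[i=2,j=2] A[i]=18<=B[j]=19 take 18 → i++
[i=3,j=2] A[i]=19<=B[j]=19 take 19 → i++
[i=4,j=2] A[i]=21>B[j]=19 take 19 → j++
[i=4,j=3] A[i]=21<=B[j]=30 take 21 → i++
[i=5,j=3] A[i]=23<=B[j]=30 take 23 → i++
[i=6,j=3] A[i]=32>B[j]=30 take 30 → j++
[i=6,j=4] A[i]=32<=B[j]=35 take 32 → i++

i=7, j=4, merged so far=[2, 4, 4, 15, 18, 19, 19, 21, 23, 30, 32]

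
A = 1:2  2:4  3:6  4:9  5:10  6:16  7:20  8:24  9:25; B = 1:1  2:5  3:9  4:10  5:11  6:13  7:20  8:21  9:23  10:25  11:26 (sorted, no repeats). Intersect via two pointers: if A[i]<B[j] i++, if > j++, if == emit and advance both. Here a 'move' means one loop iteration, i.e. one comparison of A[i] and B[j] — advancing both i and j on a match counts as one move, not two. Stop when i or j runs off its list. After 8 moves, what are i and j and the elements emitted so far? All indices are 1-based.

i=6, j=6, emitted=[9, 10]

i=1 j=1: 2>1, j++
i=1 j=2: 2<5, i++
i=2 j=2: 4<5, i++
i=3 j=2: 6>5, j++
i=3 j=3: 6<9, i++
i=4 j=3: 9==9 emit, i++,j++
i=5 j=4: 10==10 emit, i++,j++
i=6 j=5: 16>11, j++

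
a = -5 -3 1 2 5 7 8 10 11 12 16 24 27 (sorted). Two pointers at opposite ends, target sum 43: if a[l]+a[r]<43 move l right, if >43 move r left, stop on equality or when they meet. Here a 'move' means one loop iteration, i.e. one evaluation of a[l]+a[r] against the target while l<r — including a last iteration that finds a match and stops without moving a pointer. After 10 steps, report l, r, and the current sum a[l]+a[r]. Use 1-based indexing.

l=11, r=13, sum=43

[1,13] -5+27=22 <43 → l++
[2,13] -3+27=24 <43 → l++
[3,13] 1+27=28 <43 → l++
[4,13] 2+27=29 <43 → l++
[5,13] 5+27=32 <43 → l++
[6,13] 7+27=34 <43 → l++
[7,13] 8+27=35 <43 → l++
[8,13] 10+27=37 <43 → l++
[9,13] 11+27=38 <43 → l++
[10,13] 12+27=39 <43 → l++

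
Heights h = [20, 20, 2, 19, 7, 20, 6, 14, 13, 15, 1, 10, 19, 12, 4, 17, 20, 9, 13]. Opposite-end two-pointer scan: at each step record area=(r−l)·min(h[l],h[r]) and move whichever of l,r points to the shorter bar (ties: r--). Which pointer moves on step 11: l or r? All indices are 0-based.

r

l=0 r=18: min(20,13)*18=234 best=234 *, r--
l=0 r=17: min(20,9)*17=153 best=234, r--
l=0 r=16: min(20,20)*16=320 best=320 *, r--
l=0 r=15: min(20,17)*15=255 best=320, r--
l=0 r=14: min(20,4)*14=56 best=320, r--
l=0 r=13: min(20,12)*13=156 best=320, r--
l=0 r=12: min(20,19)*12=228 best=320, r--
l=0 r=11: min(20,10)*11=110 best=320, r--
l=0 r=10: min(20,1)*10=10 best=320, r--
l=0 r=9: min(20,15)*9=135 best=320, r--
l=0 r=8: min(20,13)*8=104 best=320, r--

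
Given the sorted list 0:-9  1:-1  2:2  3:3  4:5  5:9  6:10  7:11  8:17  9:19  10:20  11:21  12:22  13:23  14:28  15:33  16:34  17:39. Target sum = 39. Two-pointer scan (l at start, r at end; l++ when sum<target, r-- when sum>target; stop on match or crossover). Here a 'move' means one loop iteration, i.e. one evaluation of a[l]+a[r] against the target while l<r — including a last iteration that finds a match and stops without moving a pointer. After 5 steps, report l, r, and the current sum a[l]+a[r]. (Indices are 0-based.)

l=0 r=17: -9+39=30 <39, l++
l=1 r=17: -1+39=38 <39, l++
l=2 r=17: 2+39=41 >39, r--
l=2 r=16: 2+34=36 <39, l++
l=3 r=16: 3+34=37 <39, l++

l=4, r=16, sum=39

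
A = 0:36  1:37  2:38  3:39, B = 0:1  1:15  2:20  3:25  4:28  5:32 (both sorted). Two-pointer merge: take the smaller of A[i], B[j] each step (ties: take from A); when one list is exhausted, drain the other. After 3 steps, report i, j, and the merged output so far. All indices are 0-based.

[i=0,j=0] A[i]=36>B[j]=1 take 1 → j++
[i=0,j=1] A[i]=36>B[j]=15 take 15 → j++
[i=0,j=2] A[i]=36>B[j]=20 take 20 → j++

i=0, j=3, merged so far=[1, 15, 20]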